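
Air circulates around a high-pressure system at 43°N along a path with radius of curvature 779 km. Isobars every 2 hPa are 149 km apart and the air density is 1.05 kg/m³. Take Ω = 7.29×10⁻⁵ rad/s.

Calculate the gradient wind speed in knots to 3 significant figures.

31.6 knots

Coriolis parameter at 43°N:
f = 2Ω sin φ = 2 × 7.29×10⁻⁵ × sin 43° = 9.94×10⁻⁵ s⁻¹
Pressure gradient: |∂P/∂n| = 200 Pa / 149000 m = 1.34×10⁻³ Pa/m
Geostrophic speed: V_g = |∂P/∂n|/(fρ) = 1.34×10⁻³/(9.94×10⁻⁵ × 1.05) = 12.9 m/s
Around a high, pressure-gradient force acts outward with centrifugal, so Coriolis balances both:
fV = (1/ρ)|∂P/∂n| + V²/R  →  V² − fR·V + fR·V_g = 0
With fR = 9.94×10⁻⁵ × 779×10³ m = 77.5 m/s:
V = [fR − √((fR)² − 4 fR V_g)]/2 = [77.5 − √(77.5² − 4×77.5×12.9)]/2 = 16.3 m/s
Supergeostrophic (V > V_g = 12.9 m/s), as expected around a high.
Converting: 16.3 m/s × 1.944 = 31.6 knots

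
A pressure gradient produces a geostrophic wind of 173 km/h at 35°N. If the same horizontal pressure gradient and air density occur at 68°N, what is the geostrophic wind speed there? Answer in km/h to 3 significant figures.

With the same pressure gradient and density, V_g ∝ 1/f ∝ 1/sin φ.
V₂ = V₁ · sin φ₁ / sin φ₂ = 173 × sin 35° / sin 68°
V₂ = 173 × 0.5736/0.9272 = 107 km/h

107 km/h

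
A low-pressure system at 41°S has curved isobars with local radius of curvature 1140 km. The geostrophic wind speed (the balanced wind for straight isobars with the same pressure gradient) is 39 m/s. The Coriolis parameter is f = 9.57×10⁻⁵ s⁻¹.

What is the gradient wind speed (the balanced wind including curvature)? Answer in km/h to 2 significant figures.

110 km/h

Around a low, centrifugal force acts outward with Coriolis, so pressure-gradient force balances both:
(1/ρ)|∂P/∂n| = fV + V²/R  →  V² + fR·V − fR·V_g = 0
With fR = 9.57×10⁻⁵ × 1140×10³ m = 109 m/s:
V = [−fR + √((fR)² + 4 fR V_g)]/2 = [−109 + √(109² + 4×109×39)]/2 = 30.5 m/s
Subgeostrophic (V < V_g = 39 m/s), as expected around a low.
Converting: 30.5 m/s × 3.6 = 110 km/h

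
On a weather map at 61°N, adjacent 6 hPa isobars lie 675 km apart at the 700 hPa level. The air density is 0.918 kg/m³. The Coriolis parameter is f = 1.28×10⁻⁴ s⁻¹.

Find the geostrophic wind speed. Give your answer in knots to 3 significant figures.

14.7 knots

Pressure gradient: |∂P/∂n| = 600 Pa / 675000 m = 8.89×10⁻⁴ Pa/m
Geostrophic balance (pressure-gradient force = Coriolis force):
V_g = (1/(fρ)) |∂P/∂n| = 8.89×10⁻⁴ / (1.28×10⁻⁴ × 0.918) = 7.56 m/s
Converting: 7.56 m/s × 1.944 = 14.7 knots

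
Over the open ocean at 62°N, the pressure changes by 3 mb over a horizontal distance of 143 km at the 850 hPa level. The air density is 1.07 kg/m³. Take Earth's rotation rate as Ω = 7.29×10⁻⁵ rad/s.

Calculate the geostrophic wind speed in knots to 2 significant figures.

Coriolis parameter at 62°N:
f = 2Ω sin φ = 2 × 7.29×10⁻⁵ × sin 62° = 1.29×10⁻⁴ s⁻¹
Pressure gradient: |∂P/∂n| = 300 Pa / 143000 m = 2.10×10⁻³ Pa/m
Geostrophic balance (pressure-gradient force = Coriolis force):
V_g = (1/(fρ)) |∂P/∂n| = 2.10×10⁻³ / (1.29×10⁻⁴ × 1.07) = 15.2 m/s
Converting: 15.2 m/s × 1.944 = 30 knots

30 knots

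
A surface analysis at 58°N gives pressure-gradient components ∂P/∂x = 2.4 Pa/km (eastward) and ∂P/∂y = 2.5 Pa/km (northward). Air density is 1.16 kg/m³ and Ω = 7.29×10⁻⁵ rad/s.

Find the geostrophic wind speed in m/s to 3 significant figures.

24.2 m/s

Coriolis parameter at 58°N:
f = 2Ω sin φ = 2 × 7.29×10⁻⁵ × sin 58° = 1.24×10⁻⁴ s⁻¹
Component geostrophic relations (x east, y north):
u_g = −(1/(fρ)) ∂P/∂y,  v_g = (1/(fρ)) ∂P/∂x
u_g = −(2.5×10⁻³)/(1.24×10⁻⁴ × 1.16) = −17.4 m/s;  v_g = (2.4×10⁻³)/(1.24×10⁻⁴ × 1.16) = 16.7 m/s
|V_g| = √(u_g² + v_g²) = 24.2 m/s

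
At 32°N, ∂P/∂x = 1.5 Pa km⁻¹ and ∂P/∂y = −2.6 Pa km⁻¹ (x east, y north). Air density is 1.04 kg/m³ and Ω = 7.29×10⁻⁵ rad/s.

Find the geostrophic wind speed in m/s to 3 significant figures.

Coriolis parameter at 32°N:
f = 2Ω sin φ = 2 × 7.29×10⁻⁵ × sin 32° = 7.73×10⁻⁵ s⁻¹
Component geostrophic relations (x east, y north):
u_g = −(1/(fρ)) ∂P/∂y,  v_g = (1/(fρ)) ∂P/∂x
u_g = −(−2.6×10⁻³)/(7.73×10⁻⁵ × 1.04) = 32.4 m/s;  v_g = (1.5×10⁻³)/(7.73×10⁻⁵ × 1.04) = 18.7 m/s
|V_g| = √(u_g² + v_g²) = 37.4 m/s

37.4 m/s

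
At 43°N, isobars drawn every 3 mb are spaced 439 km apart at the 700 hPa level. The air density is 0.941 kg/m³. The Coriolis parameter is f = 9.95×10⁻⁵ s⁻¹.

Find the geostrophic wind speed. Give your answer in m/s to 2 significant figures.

Pressure gradient: |∂P/∂n| = 300 Pa / 439000 m = 6.83×10⁻⁴ Pa/m
Geostrophic balance (pressure-gradient force = Coriolis force):
V_g = (1/(fρ)) |∂P/∂n| = 6.83×10⁻⁴ / (9.95×10⁻⁵ × 0.941) = 7.30 m/s

7.3 m/s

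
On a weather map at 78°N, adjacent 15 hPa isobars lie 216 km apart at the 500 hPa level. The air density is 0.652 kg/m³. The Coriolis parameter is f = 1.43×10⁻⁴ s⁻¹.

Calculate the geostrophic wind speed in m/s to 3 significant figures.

Pressure gradient: |∂P/∂n| = 1500 Pa / 216000 m = 6.94×10⁻³ Pa/m
Geostrophic balance (pressure-gradient force = Coriolis force):
V_g = (1/(fρ)) |∂P/∂n| = 6.94×10⁻³ / (1.43×10⁻⁴ × 0.652) = 74.5 m/s

74.5 m/s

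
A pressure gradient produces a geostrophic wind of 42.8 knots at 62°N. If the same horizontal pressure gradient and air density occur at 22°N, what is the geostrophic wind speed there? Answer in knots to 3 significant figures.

With the same pressure gradient and density, V_g ∝ 1/f ∝ 1/sin φ.
V₂ = V₁ · sin φ₁ / sin φ₂ = 42.8 × sin 62° / sin 22°
V₂ = 42.8 × 0.8829/0.3746 = 101 knots

101 knots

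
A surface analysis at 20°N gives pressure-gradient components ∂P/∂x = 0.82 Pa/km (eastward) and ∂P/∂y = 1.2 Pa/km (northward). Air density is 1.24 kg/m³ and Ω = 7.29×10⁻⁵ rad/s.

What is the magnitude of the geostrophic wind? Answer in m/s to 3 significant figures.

23.5 m/s

Coriolis parameter at 20°N:
f = 2Ω sin φ = 2 × 7.29×10⁻⁵ × sin 20° = 4.99×10⁻⁵ s⁻¹
Component geostrophic relations (x east, y north):
u_g = −(1/(fρ)) ∂P/∂y,  v_g = (1/(fρ)) ∂P/∂x
u_g = −(1.2×10⁻³)/(4.99×10⁻⁵ × 1.24) = −19.4 m/s;  v_g = (0.82×10⁻³)/(4.99×10⁻⁵ × 1.24) = 13.3 m/s
|V_g| = √(u_g² + v_g²) = 23.5 m/s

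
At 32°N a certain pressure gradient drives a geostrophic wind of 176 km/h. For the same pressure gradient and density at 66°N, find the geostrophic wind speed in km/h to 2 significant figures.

With the same pressure gradient and density, V_g ∝ 1/f ∝ 1/sin φ.
V₂ = V₁ · sin φ₁ / sin φ₂ = 176 × sin 32° / sin 66°
V₂ = 176 × 0.5299/0.9135 = 100 km/h

100 km/h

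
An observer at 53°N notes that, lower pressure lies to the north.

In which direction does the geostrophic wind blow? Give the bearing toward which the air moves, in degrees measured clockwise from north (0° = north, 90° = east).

090°

The pressure-gradient force points toward the north (bearing 000°).
Geostrophic balance: in the Northern Hemisphere the Coriolis force deflects motion to the right, so the geostrophic wind blows 90° to the right of the pressure-gradient force (low pressure on the left).
Rotating 000° by 90° clockwise gives 090° — the wind blows toward the east.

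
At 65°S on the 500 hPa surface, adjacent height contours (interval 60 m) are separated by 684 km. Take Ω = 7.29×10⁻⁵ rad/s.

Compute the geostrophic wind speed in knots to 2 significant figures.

Coriolis parameter at 65°S:
f = 2Ω sin φ = 2 × 7.29×10⁻⁵ × sin 65° = 1.32×10⁻⁴ s⁻¹
Height gradient: |∂Z/∂n| = 60 m / 684000 m = 8.77×10⁻⁵
On a pressure surface, geostrophic balance gives V_g = (g/f)|∂Z/∂n|:
V_g = 9.81 × 8.77×10⁻⁵ / 1.32×10⁻⁴ = 6.51 m/s
Converting: 6.51 m/s × 1.944 = 13 knots

13 knots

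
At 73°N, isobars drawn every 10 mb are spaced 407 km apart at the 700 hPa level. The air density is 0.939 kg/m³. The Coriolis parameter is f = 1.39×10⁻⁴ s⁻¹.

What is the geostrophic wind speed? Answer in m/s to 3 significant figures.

Pressure gradient: |∂P/∂n| = 1000 Pa / 407000 m = 2.46×10⁻³ Pa/m
Geostrophic balance (pressure-gradient force = Coriolis force):
V_g = (1/(fρ)) |∂P/∂n| = 2.46×10⁻³ / (1.39×10⁻⁴ × 0.939) = 18.8 m/s

18.8 m/s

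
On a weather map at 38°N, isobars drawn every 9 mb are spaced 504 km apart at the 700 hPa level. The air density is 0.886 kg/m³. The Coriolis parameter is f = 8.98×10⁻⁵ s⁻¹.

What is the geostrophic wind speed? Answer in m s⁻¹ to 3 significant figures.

Pressure gradient: |∂P/∂n| = 900 Pa / 504000 m = 1.79×10⁻³ Pa/m
Geostrophic balance (pressure-gradient force = Coriolis force):
V_g = (1/(fρ)) |∂P/∂n| = 1.79×10⁻³ / (8.98×10⁻⁵ × 0.886) = 22.4 m/s

22.4 m s⁻¹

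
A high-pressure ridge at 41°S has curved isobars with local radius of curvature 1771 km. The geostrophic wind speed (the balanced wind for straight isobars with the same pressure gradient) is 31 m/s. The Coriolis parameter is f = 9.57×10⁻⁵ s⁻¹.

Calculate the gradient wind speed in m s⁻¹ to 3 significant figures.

Around a high, pressure-gradient force acts outward with centrifugal, so Coriolis balances both:
fV = (1/ρ)|∂P/∂n| + V²/R  →  V² − fR·V + fR·V_g = 0
With fR = 9.57×10⁻⁵ × 1771×10³ m = 169 m/s:
V = [fR − √((fR)² − 4 fR V_g)]/2 = [169 − √(169² − 4×169×31)]/2 = 40.8 m/s
Supergeostrophic (V > V_g = 31 m/s), as expected around a high.

40.8 m s⁻¹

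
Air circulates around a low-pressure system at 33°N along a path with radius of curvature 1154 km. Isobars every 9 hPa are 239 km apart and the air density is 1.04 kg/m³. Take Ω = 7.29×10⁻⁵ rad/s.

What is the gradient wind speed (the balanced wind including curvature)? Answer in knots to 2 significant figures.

65 knots

Coriolis parameter at 33°N:
f = 2Ω sin φ = 2 × 7.29×10⁻⁵ × sin 33° = 7.94×10⁻⁵ s⁻¹
Pressure gradient: |∂P/∂n| = 900 Pa / 239000 m = 3.77×10⁻³ Pa/m
Geostrophic speed: V_g = |∂P/∂n|/(fρ) = 3.77×10⁻³/(7.94×10⁻⁵ × 1.04) = 45.6 m/s
Around a low, centrifugal force acts outward with Coriolis, so pressure-gradient force balances both:
(1/ρ)|∂P/∂n| = fV + V²/R  →  V² + fR·V − fR·V_g = 0
With fR = 7.94×10⁻⁵ × 1154×10³ m = 91.6 m/s:
V = [−fR + √((fR)² + 4 fR V_g)]/2 = [−91.6 + √(91.6² + 4×91.6×45.6)]/2 = 33.4 m/s
Subgeostrophic (V < V_g = 45.6 m/s), as expected around a low.
Converting: 33.4 m/s × 1.944 = 65 knots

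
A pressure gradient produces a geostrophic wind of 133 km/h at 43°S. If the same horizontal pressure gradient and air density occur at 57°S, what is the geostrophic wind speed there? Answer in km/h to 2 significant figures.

With the same pressure gradient and density, V_g ∝ 1/f ∝ 1/sin φ.
V₂ = V₁ · sin φ₁ / sin φ₂ = 133 × sin 43° / sin 57°
V₂ = 133 × 0.6820/0.8387 = 110 km/h

110 km/h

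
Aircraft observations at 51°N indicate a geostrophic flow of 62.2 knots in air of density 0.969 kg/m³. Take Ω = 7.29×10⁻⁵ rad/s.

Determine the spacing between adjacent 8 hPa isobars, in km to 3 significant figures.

Coriolis parameter at 51°N:
f = 2Ω sin φ = 2 × 7.29×10⁻⁵ × sin 51° = 1.13×10⁻⁴ s⁻¹
Wind speed in SI: 62.2 knots = 32.0 m/s
Geostrophic balance rearranged: |∂P/∂n| = f ρ V_g
|∂P/∂n| = 1.13×10⁻⁴ × 0.969 × 32.0 = 3.51×10⁻³ Pa/m
Isobar spacing: Δn = ΔP/|∂P/∂n| = 800 Pa / 3.51×10⁻³ Pa/m = 227708 m ≈ 228 km

228 km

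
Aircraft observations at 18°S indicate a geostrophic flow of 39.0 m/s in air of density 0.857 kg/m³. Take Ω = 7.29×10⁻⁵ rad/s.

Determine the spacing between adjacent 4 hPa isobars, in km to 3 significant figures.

266 km

Coriolis parameter at 18°S:
f = 2Ω sin φ = 2 × 7.29×10⁻⁵ × sin 18° = 4.51×10⁻⁵ s⁻¹
Geostrophic balance rearranged: |∂P/∂n| = f ρ V_g
|∂P/∂n| = 4.51×10⁻⁵ × 0.857 × 39.0 = 1.51×10⁻³ Pa/m
Isobar spacing: Δn = ΔP/|∂P/∂n| = 400 Pa / 1.51×10⁻³ Pa/m = 265629 m ≈ 266 km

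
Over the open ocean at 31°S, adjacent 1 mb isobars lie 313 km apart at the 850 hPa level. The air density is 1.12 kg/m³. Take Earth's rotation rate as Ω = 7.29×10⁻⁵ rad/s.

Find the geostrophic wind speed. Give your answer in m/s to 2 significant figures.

Coriolis parameter at 31°S:
f = 2Ω sin φ = 2 × 7.29×10⁻⁵ × sin 31° = 7.51×10⁻⁵ s⁻¹
Pressure gradient: |∂P/∂n| = 100 Pa / 313000 m = 3.19×10⁻⁴ Pa/m
Geostrophic balance (pressure-gradient force = Coriolis force):
V_g = (1/(fρ)) |∂P/∂n| = 3.19×10⁻⁴ / (7.51×10⁻⁵ × 1.12) = 3.80 m/s

3.8 m/s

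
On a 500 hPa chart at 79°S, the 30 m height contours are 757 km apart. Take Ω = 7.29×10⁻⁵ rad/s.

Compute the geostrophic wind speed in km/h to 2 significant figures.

Coriolis parameter at 79°S:
f = 2Ω sin φ = 2 × 7.29×10⁻⁵ × sin 79° = 1.43×10⁻⁴ s⁻¹
Height gradient: |∂Z/∂n| = 30 m / 757000 m = 3.96×10⁻⁵
On a pressure surface, geostrophic balance gives V_g = (g/f)|∂Z/∂n|:
V_g = 9.81 × 3.96×10⁻⁵ / 1.43×10⁻⁴ = 2.72 m/s
Converting: 2.72 m/s × 3.6 = 9.8 km/h

9.8 km/h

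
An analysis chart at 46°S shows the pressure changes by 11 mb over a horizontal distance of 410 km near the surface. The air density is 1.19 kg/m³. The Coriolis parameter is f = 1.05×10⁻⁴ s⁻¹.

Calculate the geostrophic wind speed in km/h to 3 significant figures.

Pressure gradient: |∂P/∂n| = 1100 Pa / 410000 m = 2.68×10⁻³ Pa/m
Geostrophic balance (pressure-gradient force = Coriolis force):
V_g = (1/(fρ)) |∂P/∂n| = 2.68×10⁻³ / (1.05×10⁻⁴ × 1.19) = 21.5 m/s
Converting: 21.5 m/s × 3.6 = 77.3 km/h

77.3 km/h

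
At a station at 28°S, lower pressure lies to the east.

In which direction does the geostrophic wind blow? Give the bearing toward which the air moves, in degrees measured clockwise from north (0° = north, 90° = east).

000°

The pressure-gradient force points toward the east (bearing 090°).
Geostrophic balance: in the Southern Hemisphere the Coriolis force deflects motion to the left, so the geostrophic wind blows 90° to the left of the pressure-gradient force (low pressure on the right).
Rotating 090° by 90° counterclockwise gives 000° — the wind blows toward the north.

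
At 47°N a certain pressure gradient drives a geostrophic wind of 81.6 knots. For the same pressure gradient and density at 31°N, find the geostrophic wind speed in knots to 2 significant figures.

120 knots

With the same pressure gradient and density, V_g ∝ 1/f ∝ 1/sin φ.
V₂ = V₁ · sin φ₁ / sin φ₂ = 81.6 × sin 47° / sin 31°
V₂ = 81.6 × 0.7314/0.5150 = 120 knots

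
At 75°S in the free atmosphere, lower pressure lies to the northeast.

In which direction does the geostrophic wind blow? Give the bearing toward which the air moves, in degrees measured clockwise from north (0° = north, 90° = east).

315°

The pressure-gradient force points toward the northeast (bearing 045°).
Geostrophic balance: in the Southern Hemisphere the Coriolis force deflects motion to the left, so the geostrophic wind blows 90° to the left of the pressure-gradient force (low pressure on the right).
Rotating 045° by 90° counterclockwise gives 315° — the wind blows toward the northwest.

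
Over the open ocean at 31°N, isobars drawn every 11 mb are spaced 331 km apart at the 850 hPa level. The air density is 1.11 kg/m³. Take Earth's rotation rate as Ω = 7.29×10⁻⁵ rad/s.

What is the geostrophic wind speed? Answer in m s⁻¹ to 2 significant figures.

40 m s⁻¹

Coriolis parameter at 31°N:
f = 2Ω sin φ = 2 × 7.29×10⁻⁵ × sin 31° = 7.51×10⁻⁵ s⁻¹
Pressure gradient: |∂P/∂n| = 1100 Pa / 331000 m = 3.32×10⁻³ Pa/m
Geostrophic balance (pressure-gradient force = Coriolis force):
V_g = (1/(fρ)) |∂P/∂n| = 3.32×10⁻³ / (7.51×10⁻⁵ × 1.11) = 39.9 m/s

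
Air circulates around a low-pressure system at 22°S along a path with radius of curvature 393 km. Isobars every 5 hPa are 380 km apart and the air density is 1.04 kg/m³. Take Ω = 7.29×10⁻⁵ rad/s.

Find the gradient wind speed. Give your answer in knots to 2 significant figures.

Coriolis parameter at 22°S:
f = 2Ω sin φ = 2 × 7.29×10⁻⁵ × sin 22° = 5.46×10⁻⁵ s⁻¹
Pressure gradient: |∂P/∂n| = 500 Pa / 380000 m = 1.32×10⁻³ Pa/m
Geostrophic speed: V_g = |∂P/∂n|/(fρ) = 1.32×10⁻³/(5.46×10⁻⁵ × 1.04) = 23.2 m/s
Around a low, centrifugal force acts outward with Coriolis, so pressure-gradient force balances both:
(1/ρ)|∂P/∂n| = fV + V²/R  →  V² + fR·V − fR·V_g = 0
With fR = 5.46×10⁻⁵ × 393×10³ m = 21.5 m/s:
V = [−fR + √((fR)² + 4 fR V_g)]/2 = [−21.5 + √(21.5² + 4×21.5×23.2)]/2 = 14 m/s
Subgeostrophic (V < V_g = 23.2 m/s), as expected around a low.
Converting: 14 m/s × 1.944 = 27 knots

27 knots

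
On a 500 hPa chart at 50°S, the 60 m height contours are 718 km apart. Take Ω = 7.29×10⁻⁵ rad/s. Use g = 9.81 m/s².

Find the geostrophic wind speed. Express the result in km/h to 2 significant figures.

Coriolis parameter at 50°S:
f = 2Ω sin φ = 2 × 7.29×10⁻⁵ × sin 50° = 1.12×10⁻⁴ s⁻¹
Height gradient: |∂Z/∂n| = 60 m / 718000 m = 8.36×10⁻⁵
On a pressure surface, geostrophic balance gives V_g = (g/f)|∂Z/∂n|:
V_g = 9.81 × 8.36×10⁻⁵ / 1.12×10⁻⁴ = 7.34 m/s
Converting: 7.34 m/s × 3.6 = 26 km/h

26 km/h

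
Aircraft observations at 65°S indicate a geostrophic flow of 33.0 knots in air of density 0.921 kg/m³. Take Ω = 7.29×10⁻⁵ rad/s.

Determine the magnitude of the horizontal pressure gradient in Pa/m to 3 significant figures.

Coriolis parameter at 65°S:
f = 2Ω sin φ = 2 × 7.29×10⁻⁵ × sin 65° = 1.32×10⁻⁴ s⁻¹
Wind speed in SI: 33.0 knots = 17.0 m/s
Geostrophic balance rearranged: |∂P/∂n| = f ρ V_g
|∂P/∂n| = 1.32×10⁻⁴ × 0.921 × 17.0 = 2.07×10⁻³ Pa/m

2.07×10⁻³ Pa/m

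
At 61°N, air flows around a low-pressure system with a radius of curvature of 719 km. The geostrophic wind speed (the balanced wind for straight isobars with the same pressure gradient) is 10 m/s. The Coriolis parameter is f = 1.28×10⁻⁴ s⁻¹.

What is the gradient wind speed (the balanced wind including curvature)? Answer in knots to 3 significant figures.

Around a low, centrifugal force acts outward with Coriolis, so pressure-gradient force balances both:
(1/ρ)|∂P/∂n| = fV + V²/R  →  V² + fR·V − fR·V_g = 0
With fR = 1.28×10⁻⁴ × 719×10³ m = 92.0 m/s:
V = [−fR + √((fR)² + 4 fR V_g)]/2 = [−92.0 + √(92.0² + 4×92.0×10)]/2 = 9.1 m/s
Subgeostrophic (V < V_g = 10 m/s), as expected around a low.
Converting: 9.1 m/s × 1.944 = 17.7 knots

17.7 knots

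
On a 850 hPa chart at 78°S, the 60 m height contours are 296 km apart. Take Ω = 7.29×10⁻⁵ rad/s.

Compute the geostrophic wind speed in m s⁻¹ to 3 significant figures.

13.9 m s⁻¹

Coriolis parameter at 78°S:
f = 2Ω sin φ = 2 × 7.29×10⁻⁵ × sin 78° = 1.43×10⁻⁴ s⁻¹
Height gradient: |∂Z/∂n| = 60 m / 296000 m = 2.03×10⁻⁴
On a pressure surface, geostrophic balance gives V_g = (g/f)|∂Z/∂n|:
V_g = 9.81 × 2.03×10⁻⁴ / 1.43×10⁻⁴ = 13.9 m/s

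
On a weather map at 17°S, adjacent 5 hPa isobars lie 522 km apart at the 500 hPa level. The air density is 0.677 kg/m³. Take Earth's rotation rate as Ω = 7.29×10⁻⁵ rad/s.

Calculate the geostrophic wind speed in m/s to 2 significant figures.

Coriolis parameter at 17°S:
f = 2Ω sin φ = 2 × 7.29×10⁻⁵ × sin 17° = 4.26×10⁻⁵ s⁻¹
Pressure gradient: |∂P/∂n| = 500 Pa / 522000 m = 9.58×10⁻⁴ Pa/m
Geostrophic balance (pressure-gradient force = Coriolis force):
V_g = (1/(fρ)) |∂P/∂n| = 9.58×10⁻⁴ / (4.26×10⁻⁵ × 0.677) = 33.2 m/s

33 m/s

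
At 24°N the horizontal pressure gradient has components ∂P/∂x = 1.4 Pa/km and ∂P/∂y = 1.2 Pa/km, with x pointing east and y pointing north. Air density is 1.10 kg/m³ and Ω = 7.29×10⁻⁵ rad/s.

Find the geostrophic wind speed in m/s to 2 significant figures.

28 m/s

Coriolis parameter at 24°N:
f = 2Ω sin φ = 2 × 7.29×10⁻⁵ × sin 24° = 5.93×10⁻⁵ s⁻¹
Component geostrophic relations (x east, y north):
u_g = −(1/(fρ)) ∂P/∂y,  v_g = (1/(fρ)) ∂P/∂x
u_g = −(1.2×10⁻³)/(5.93×10⁻⁵ × 1.10) = −18.4 m/s;  v_g = (1.4×10⁻³)/(5.93×10⁻⁵ × 1.10) = 21.5 m/s
|V_g| = √(u_g² + v_g²) = 28.3 m/s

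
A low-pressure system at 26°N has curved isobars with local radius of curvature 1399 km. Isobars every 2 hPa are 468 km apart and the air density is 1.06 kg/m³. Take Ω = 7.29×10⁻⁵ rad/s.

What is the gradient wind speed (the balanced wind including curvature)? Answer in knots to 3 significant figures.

Coriolis parameter at 26°N:
f = 2Ω sin φ = 2 × 7.29×10⁻⁵ × sin 26° = 6.39×10⁻⁵ s⁻¹
Pressure gradient: |∂P/∂n| = 200 Pa / 468000 m = 4.27×10⁻⁴ Pa/m
Geostrophic speed: V_g = |∂P/∂n|/(fρ) = 4.27×10⁻⁴/(6.39×10⁻⁵ × 1.06) = 6.31 m/s
Around a low, centrifugal force acts outward with Coriolis, so pressure-gradient force balances both:
(1/ρ)|∂P/∂n| = fV + V²/R  →  V² + fR·V − fR·V_g = 0
With fR = 6.39×10⁻⁵ × 1399×10³ m = 89.4 m/s:
V = [−fR + √((fR)² + 4 fR V_g)]/2 = [−89.4 + √(89.4² + 4×89.4×6.31)]/2 = 5.92 m/s
Subgeostrophic (V < V_g = 6.31 m/s), as expected around a low.
Converting: 5.92 m/s × 1.944 = 11.5 knots

11.5 knots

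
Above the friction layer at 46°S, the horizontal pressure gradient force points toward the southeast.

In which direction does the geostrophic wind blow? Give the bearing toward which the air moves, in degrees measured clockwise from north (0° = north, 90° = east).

The pressure-gradient force points toward the southeast (bearing 135°).
Geostrophic balance: in the Southern Hemisphere the Coriolis force deflects motion to the left, so the geostrophic wind blows 90° to the left of the pressure-gradient force (low pressure on the right).
Rotating 135° by 90° counterclockwise gives 045° — the wind blows toward the northeast.

045°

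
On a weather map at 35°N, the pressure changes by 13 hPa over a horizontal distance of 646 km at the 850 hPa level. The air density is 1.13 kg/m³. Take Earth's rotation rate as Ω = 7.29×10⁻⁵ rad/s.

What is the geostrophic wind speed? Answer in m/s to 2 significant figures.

21 m/s

Coriolis parameter at 35°N:
f = 2Ω sin φ = 2 × 7.29×10⁻⁵ × sin 35° = 8.36×10⁻⁵ s⁻¹
Pressure gradient: |∂P/∂n| = 1300 Pa / 646000 m = 2.01×10⁻³ Pa/m
Geostrophic balance (pressure-gradient force = Coriolis force):
V_g = (1/(fρ)) |∂P/∂n| = 2.01×10⁻³ / (8.36×10⁻⁵ × 1.13) = 21.3 m/s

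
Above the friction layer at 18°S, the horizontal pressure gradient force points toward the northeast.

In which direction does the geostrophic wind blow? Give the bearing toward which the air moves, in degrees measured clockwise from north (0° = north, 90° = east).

The pressure-gradient force points toward the northeast (bearing 045°).
Geostrophic balance: in the Southern Hemisphere the Coriolis force deflects motion to the left, so the geostrophic wind blows 90° to the left of the pressure-gradient force (low pressure on the right).
Rotating 045° by 90° counterclockwise gives 315° — the wind blows toward the northwest.

315°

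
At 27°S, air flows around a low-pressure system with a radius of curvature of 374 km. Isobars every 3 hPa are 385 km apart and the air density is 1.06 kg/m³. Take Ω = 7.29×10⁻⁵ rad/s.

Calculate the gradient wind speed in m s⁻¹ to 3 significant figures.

8.31 m s⁻¹

Coriolis parameter at 27°S:
f = 2Ω sin φ = 2 × 7.29×10⁻⁵ × sin 27° = 6.62×10⁻⁵ s⁻¹
Pressure gradient: |∂P/∂n| = 300 Pa / 385000 m = 7.79×10⁻⁴ Pa/m
Geostrophic speed: V_g = |∂P/∂n|/(fρ) = 7.79×10⁻⁴/(6.62×10⁻⁵ × 1.06) = 11.1 m/s
Around a low, centrifugal force acts outward with Coriolis, so pressure-gradient force balances both:
(1/ρ)|∂P/∂n| = fV + V²/R  →  V² + fR·V − fR·V_g = 0
With fR = 6.62×10⁻⁵ × 374×10³ m = 24.8 m/s:
V = [−fR + √((fR)² + 4 fR V_g)]/2 = [−24.8 + √(24.8² + 4×24.8×11.1)]/2 = 8.31 m/s
Subgeostrophic (V < V_g = 11.1 m/s), as expected around a low.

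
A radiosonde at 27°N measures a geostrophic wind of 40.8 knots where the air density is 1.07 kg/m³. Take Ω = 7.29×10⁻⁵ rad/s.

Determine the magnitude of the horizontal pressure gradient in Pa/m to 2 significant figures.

1.5×10⁻³ Pa/m

Coriolis parameter at 27°N:
f = 2Ω sin φ = 2 × 7.29×10⁻⁵ × sin 27° = 6.62×10⁻⁵ s⁻¹
Wind speed in SI: 40.8 knots = 21.0 m/s
Geostrophic balance rearranged: |∂P/∂n| = f ρ V_g
|∂P/∂n| = 6.62×10⁻⁵ × 1.07 × 21.0 = 1.49×10⁻³ Pa/m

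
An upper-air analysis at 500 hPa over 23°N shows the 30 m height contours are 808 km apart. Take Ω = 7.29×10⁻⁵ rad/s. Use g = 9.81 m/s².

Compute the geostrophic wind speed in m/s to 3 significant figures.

6.39 m/s

Coriolis parameter at 23°N:
f = 2Ω sin φ = 2 × 7.29×10⁻⁵ × sin 23° = 5.70×10⁻⁵ s⁻¹
Height gradient: |∂Z/∂n| = 30 m / 808000 m = 3.71×10⁻⁵
On a pressure surface, geostrophic balance gives V_g = (g/f)|∂Z/∂n|:
V_g = 9.81 × 3.71×10⁻⁵ / 5.70×10⁻⁵ = 6.39 m/s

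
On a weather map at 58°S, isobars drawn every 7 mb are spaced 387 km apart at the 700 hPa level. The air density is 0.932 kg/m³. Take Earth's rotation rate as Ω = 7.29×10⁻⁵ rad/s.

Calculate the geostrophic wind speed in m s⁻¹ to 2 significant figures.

Coriolis parameter at 58°S:
f = 2Ω sin φ = 2 × 7.29×10⁻⁵ × sin 58° = 1.24×10⁻⁴ s⁻¹
Pressure gradient: |∂P/∂n| = 700 Pa / 387000 m = 1.81×10⁻³ Pa/m
Geostrophic balance (pressure-gradient force = Coriolis force):
V_g = (1/(fρ)) |∂P/∂n| = 1.81×10⁻³ / (1.24×10⁻⁴ × 0.932) = 15.7 m/s

16 m s⁻¹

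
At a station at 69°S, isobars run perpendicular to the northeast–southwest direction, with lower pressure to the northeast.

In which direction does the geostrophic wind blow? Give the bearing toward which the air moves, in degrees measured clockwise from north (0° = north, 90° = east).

The pressure-gradient force points toward the northeast (bearing 045°).
Geostrophic balance: in the Southern Hemisphere the Coriolis force deflects motion to the left, so the geostrophic wind blows 90° to the left of the pressure-gradient force (low pressure on the right).
Rotating 045° by 90° counterclockwise gives 315° — the wind blows toward the northwest.

315°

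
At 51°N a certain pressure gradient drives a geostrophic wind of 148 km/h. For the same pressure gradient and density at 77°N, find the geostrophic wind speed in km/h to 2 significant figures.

With the same pressure gradient and density, V_g ∝ 1/f ∝ 1/sin φ.
V₂ = V₁ · sin φ₁ / sin φ₂ = 148 × sin 51° / sin 77°
V₂ = 148 × 0.7771/0.9744 = 120 km/h

120 km/h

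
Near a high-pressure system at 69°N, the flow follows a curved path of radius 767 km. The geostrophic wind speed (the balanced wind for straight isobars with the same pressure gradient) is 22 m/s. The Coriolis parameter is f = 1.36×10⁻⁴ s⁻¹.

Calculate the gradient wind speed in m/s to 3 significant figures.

31.5 m/s

Around a high, pressure-gradient force acts outward with centrifugal, so Coriolis balances both:
fV = (1/ρ)|∂P/∂n| + V²/R  →  V² − fR·V + fR·V_g = 0
With fR = 1.36×10⁻⁴ × 767×10³ m = 104 m/s:
V = [fR − √((fR)² − 4 fR V_g)]/2 = [104 − √(104² − 4×104×22)]/2 = 31.5 m/s
Supergeostrophic (V > V_g = 22 m/s), as expected around a high.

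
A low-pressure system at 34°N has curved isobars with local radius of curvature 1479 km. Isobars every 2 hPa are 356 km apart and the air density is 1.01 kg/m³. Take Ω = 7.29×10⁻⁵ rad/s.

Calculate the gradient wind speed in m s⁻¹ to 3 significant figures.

Coriolis parameter at 34°N:
f = 2Ω sin φ = 2 × 7.29×10⁻⁵ × sin 34° = 8.15×10⁻⁵ s⁻¹
Pressure gradient: |∂P/∂n| = 200 Pa / 356000 m = 5.62×10⁻⁴ Pa/m
Geostrophic speed: V_g = |∂P/∂n|/(fρ) = 5.62×10⁻⁴/(8.15×10⁻⁵ × 1.01) = 6.82 m/s
Around a low, centrifugal force acts outward with Coriolis, so pressure-gradient force balances both:
(1/ρ)|∂P/∂n| = fV + V²/R  →  V² + fR·V − fR·V_g = 0
With fR = 8.15×10⁻⁵ × 1479×10³ m = 121 m/s:
V = [−fR + √((fR)² + 4 fR V_g)]/2 = [−121 + √(121² + 4×121×6.82)]/2 = 6.47 m/s
Subgeostrophic (V < V_g = 6.82 m/s), as expected around a low.

6.47 m s⁻¹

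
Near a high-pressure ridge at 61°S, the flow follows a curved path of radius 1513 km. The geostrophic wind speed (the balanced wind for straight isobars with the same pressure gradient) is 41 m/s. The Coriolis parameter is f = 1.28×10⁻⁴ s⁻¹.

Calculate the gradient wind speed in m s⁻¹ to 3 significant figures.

58.9 m s⁻¹

Around a high, pressure-gradient force acts outward with centrifugal, so Coriolis balances both:
fV = (1/ρ)|∂P/∂n| + V²/R  →  V² − fR·V + fR·V_g = 0
With fR = 1.28×10⁻⁴ × 1513×10³ m = 194 m/s:
V = [fR − √((fR)² − 4 fR V_g)]/2 = [194 − √(194² − 4×194×41)]/2 = 58.9 m/s
Supergeostrophic (V > V_g = 41 m/s), as expected around a high.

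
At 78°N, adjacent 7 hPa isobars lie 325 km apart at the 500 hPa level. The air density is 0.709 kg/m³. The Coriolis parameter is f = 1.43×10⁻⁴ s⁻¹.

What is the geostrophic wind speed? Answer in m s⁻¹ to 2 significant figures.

Pressure gradient: |∂P/∂n| = 700 Pa / 325000 m = 2.15×10⁻³ Pa/m
Geostrophic balance (pressure-gradient force = Coriolis force):
V_g = (1/(fρ)) |∂P/∂n| = 2.15×10⁻³ / (1.43×10⁻⁴ × 0.709) = 21.2 m/s

21 m s⁻¹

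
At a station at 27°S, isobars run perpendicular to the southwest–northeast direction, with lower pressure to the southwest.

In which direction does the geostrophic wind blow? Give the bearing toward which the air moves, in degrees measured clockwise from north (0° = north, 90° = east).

The pressure-gradient force points toward the southwest (bearing 225°).
Geostrophic balance: in the Southern Hemisphere the Coriolis force deflects motion to the left, so the geostrophic wind blows 90° to the left of the pressure-gradient force (low pressure on the right).
Rotating 225° by 90° counterclockwise gives 135° — the wind blows toward the southeast.

135°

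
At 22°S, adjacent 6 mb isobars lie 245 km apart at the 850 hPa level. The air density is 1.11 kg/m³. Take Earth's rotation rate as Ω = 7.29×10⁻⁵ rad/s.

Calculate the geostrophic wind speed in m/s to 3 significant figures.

40.4 m/s

Coriolis parameter at 22°S:
f = 2Ω sin φ = 2 × 7.29×10⁻⁵ × sin 22° = 5.46×10⁻⁵ s⁻¹
Pressure gradient: |∂P/∂n| = 600 Pa / 245000 m = 2.45×10⁻³ Pa/m
Geostrophic balance (pressure-gradient force = Coriolis force):
V_g = (1/(fρ)) |∂P/∂n| = 2.45×10⁻³ / (5.46×10⁻⁵ × 1.11) = 40.4 m/s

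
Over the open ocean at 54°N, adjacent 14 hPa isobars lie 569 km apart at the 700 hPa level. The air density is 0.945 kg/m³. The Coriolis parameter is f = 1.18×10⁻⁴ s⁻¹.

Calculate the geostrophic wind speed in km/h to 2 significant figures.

79 km/h

Pressure gradient: |∂P/∂n| = 1400 Pa / 569000 m = 2.46×10⁻³ Pa/m
Geostrophic balance (pressure-gradient force = Coriolis force):
V_g = (1/(fρ)) |∂P/∂n| = 2.46×10⁻³ / (1.18×10⁻⁴ × 0.945) = 22.1 m/s
Converting: 22.1 m/s × 3.6 = 79 km/h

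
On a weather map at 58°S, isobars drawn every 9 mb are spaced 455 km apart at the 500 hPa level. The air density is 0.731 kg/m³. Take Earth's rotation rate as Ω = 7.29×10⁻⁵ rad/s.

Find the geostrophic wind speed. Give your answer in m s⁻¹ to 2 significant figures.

Coriolis parameter at 58°S:
f = 2Ω sin φ = 2 × 7.29×10⁻⁵ × sin 58° = 1.24×10⁻⁴ s⁻¹
Pressure gradient: |∂P/∂n| = 900 Pa / 455000 m = 1.98×10⁻³ Pa/m
Geostrophic balance (pressure-gradient force = Coriolis force):
V_g = (1/(fρ)) |∂P/∂n| = 1.98×10⁻³ / (1.24×10⁻⁴ × 0.731) = 21.9 m/s

22 m s⁻¹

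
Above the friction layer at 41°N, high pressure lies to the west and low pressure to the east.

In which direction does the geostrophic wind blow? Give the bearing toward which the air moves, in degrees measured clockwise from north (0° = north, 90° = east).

180°

The pressure-gradient force points toward the east (bearing 090°).
Geostrophic balance: in the Northern Hemisphere the Coriolis force deflects motion to the right, so the geostrophic wind blows 90° to the right of the pressure-gradient force (low pressure on the left).
Rotating 090° by 90° clockwise gives 180° — the wind blows toward the south.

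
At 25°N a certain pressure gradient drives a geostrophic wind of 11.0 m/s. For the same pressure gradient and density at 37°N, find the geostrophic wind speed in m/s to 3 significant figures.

7.72 m/s

With the same pressure gradient and density, V_g ∝ 1/f ∝ 1/sin φ.
V₂ = V₁ · sin φ₁ / sin φ₂ = 11.0 × sin 25° / sin 37°
V₂ = 11.0 × 0.4226/0.6018 = 7.72 m/s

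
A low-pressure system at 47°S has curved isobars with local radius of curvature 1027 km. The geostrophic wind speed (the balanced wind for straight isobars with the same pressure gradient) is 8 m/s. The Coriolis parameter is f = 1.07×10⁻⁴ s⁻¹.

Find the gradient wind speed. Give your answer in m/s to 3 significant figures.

7.49 m/s

Around a low, centrifugal force acts outward with Coriolis, so pressure-gradient force balances both:
(1/ρ)|∂P/∂n| = fV + V²/R  →  V² + fR·V − fR·V_g = 0
With fR = 1.07×10⁻⁴ × 1027×10³ m = 110 m/s:
V = [−fR + √((fR)² + 4 fR V_g)]/2 = [−110 + √(110² + 4×110×8)]/2 = 7.49 m/s
Subgeostrophic (V < V_g = 8 m/s), as expected around a low.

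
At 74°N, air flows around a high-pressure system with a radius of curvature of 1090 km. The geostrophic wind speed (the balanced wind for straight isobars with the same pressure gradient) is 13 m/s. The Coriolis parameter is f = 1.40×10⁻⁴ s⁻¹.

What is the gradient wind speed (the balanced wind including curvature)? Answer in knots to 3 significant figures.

27.9 knots

Around a high, pressure-gradient force acts outward with centrifugal, so Coriolis balances both:
fV = (1/ρ)|∂P/∂n| + V²/R  →  V² − fR·V + fR·V_g = 0
With fR = 1.40×10⁻⁴ × 1090×10³ m = 153 m/s:
V = [fR − √((fR)² − 4 fR V_g)]/2 = [153 − √(153² − 4×153×13)]/2 = 14.3 m/s
Supergeostrophic (V > V_g = 13 m/s), as expected around a high.
Converting: 14.3 m/s × 1.944 = 27.9 knots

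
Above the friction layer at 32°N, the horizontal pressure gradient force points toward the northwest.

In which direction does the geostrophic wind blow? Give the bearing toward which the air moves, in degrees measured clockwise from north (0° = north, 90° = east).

045°

The pressure-gradient force points toward the northwest (bearing 315°).
Geostrophic balance: in the Northern Hemisphere the Coriolis force deflects motion to the right, so the geostrophic wind blows 90° to the right of the pressure-gradient force (low pressure on the left).
Rotating 315° by 90° clockwise gives 045° — the wind blows toward the northeast.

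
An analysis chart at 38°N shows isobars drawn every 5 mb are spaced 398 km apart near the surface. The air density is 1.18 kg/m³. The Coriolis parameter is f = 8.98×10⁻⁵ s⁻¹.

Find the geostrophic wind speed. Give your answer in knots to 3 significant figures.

23.0 knots

Pressure gradient: |∂P/∂n| = 500 Pa / 398000 m = 1.26×10⁻³ Pa/m
Geostrophic balance (pressure-gradient force = Coriolis force):
V_g = (1/(fρ)) |∂P/∂n| = 1.26×10⁻³ / (8.98×10⁻⁵ × 1.18) = 11.9 m/s
Converting: 11.9 m/s × 1.944 = 23.0 knots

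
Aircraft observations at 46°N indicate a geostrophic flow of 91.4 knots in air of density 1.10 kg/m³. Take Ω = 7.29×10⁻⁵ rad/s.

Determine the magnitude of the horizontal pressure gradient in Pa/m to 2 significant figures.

Coriolis parameter at 46°N:
f = 2Ω sin φ = 2 × 7.29×10⁻⁵ × sin 46° = 1.05×10⁻⁴ s⁻¹
Wind speed in SI: 91.4 knots = 47.0 m/s
Geostrophic balance rearranged: |∂P/∂n| = f ρ V_g
|∂P/∂n| = 1.05×10⁻⁴ × 1.10 × 47.0 = 5.42×10⁻³ Pa/m

5.4×10⁻³ Pa/m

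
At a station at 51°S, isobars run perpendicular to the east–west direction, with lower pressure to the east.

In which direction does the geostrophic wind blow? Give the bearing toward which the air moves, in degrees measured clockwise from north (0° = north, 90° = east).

000°

The pressure-gradient force points toward the east (bearing 090°).
Geostrophic balance: in the Southern Hemisphere the Coriolis force deflects motion to the left, so the geostrophic wind blows 90° to the left of the pressure-gradient force (low pressure on the right).
Rotating 090° by 90° counterclockwise gives 000° — the wind blows toward the north.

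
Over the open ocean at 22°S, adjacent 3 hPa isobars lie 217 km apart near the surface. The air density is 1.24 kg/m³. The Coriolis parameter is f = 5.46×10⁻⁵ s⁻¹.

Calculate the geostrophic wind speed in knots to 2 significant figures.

Pressure gradient: |∂P/∂n| = 300 Pa / 217000 m = 1.38×10⁻³ Pa/m
Geostrophic balance (pressure-gradient force = Coriolis force):
V_g = (1/(fρ)) |∂P/∂n| = 1.38×10⁻³ / (5.46×10⁻⁵ × 1.24) = 20.4 m/s
Converting: 20.4 m/s × 1.944 = 40 knots

40 knots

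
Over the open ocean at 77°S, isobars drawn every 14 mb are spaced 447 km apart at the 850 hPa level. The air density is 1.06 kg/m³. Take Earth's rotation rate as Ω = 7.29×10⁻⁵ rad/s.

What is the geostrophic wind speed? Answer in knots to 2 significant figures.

40 knots

Coriolis parameter at 77°S:
f = 2Ω sin φ = 2 × 7.29×10⁻⁵ × sin 77° = 1.42×10⁻⁴ s⁻¹
Pressure gradient: |∂P/∂n| = 1400 Pa / 447000 m = 3.13×10⁻³ Pa/m
Geostrophic balance (pressure-gradient force = Coriolis force):
V_g = (1/(fρ)) |∂P/∂n| = 3.13×10⁻³ / (1.42×10⁻⁴ × 1.06) = 20.8 m/s
Converting: 20.8 m/s × 1.944 = 40 knots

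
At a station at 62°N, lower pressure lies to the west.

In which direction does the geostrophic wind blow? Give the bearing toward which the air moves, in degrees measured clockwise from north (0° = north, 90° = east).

The pressure-gradient force points toward the west (bearing 270°).
Geostrophic balance: in the Northern Hemisphere the Coriolis force deflects motion to the right, so the geostrophic wind blows 90° to the right of the pressure-gradient force (low pressure on the left).
Rotating 270° by 90° clockwise gives 000° — the wind blows toward the north.

000°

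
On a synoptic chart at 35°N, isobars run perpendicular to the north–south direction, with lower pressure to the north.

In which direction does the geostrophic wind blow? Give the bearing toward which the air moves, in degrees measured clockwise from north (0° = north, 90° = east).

The pressure-gradient force points toward the north (bearing 000°).
Geostrophic balance: in the Northern Hemisphere the Coriolis force deflects motion to the right, so the geostrophic wind blows 90° to the right of the pressure-gradient force (low pressure on the left).
Rotating 000° by 90° clockwise gives 090° — the wind blows toward the east.

090°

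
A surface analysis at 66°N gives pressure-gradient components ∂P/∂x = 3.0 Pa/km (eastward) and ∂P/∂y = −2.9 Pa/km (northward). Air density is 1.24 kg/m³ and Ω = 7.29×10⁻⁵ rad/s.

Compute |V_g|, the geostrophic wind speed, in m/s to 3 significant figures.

25.3 m/s

Coriolis parameter at 66°N:
f = 2Ω sin φ = 2 × 7.29×10⁻⁵ × sin 66° = 1.33×10⁻⁴ s⁻¹
Component geostrophic relations (x east, y north):
u_g = −(1/(fρ)) ∂P/∂y,  v_g = (1/(fρ)) ∂P/∂x
u_g = −(−2.9×10⁻³)/(1.33×10⁻⁴ × 1.24) = 17.6 m/s;  v_g = (3.0×10⁻³)/(1.33×10⁻⁴ × 1.24) = 18.2 m/s
|V_g| = √(u_g² + v_g²) = 25.3 m/s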